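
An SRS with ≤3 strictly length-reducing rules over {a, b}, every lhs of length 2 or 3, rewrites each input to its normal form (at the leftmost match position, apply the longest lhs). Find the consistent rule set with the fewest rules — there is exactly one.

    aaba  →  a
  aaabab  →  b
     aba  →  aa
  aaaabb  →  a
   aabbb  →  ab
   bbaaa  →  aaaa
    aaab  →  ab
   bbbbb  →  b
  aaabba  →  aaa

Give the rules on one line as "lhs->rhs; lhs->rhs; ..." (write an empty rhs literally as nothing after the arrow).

aab->b; ba->a; bb->a

  | aaba => ba => a
  | aaabab => abab => aab => b
  | aba => aa
  | aaaabb => aabb => bb => a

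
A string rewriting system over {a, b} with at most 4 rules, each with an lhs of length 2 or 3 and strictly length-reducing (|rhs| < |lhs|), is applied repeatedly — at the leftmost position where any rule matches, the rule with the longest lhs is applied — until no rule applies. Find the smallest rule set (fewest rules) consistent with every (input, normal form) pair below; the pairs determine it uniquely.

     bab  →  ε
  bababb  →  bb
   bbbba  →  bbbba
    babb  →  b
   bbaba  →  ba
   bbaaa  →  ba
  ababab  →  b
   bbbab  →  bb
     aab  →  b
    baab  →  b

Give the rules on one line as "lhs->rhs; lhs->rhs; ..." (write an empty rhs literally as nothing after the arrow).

ab->b; baa->; bab->

  | bab => ε
  | bababb => abb => bb
  | bbbba
  | babb => b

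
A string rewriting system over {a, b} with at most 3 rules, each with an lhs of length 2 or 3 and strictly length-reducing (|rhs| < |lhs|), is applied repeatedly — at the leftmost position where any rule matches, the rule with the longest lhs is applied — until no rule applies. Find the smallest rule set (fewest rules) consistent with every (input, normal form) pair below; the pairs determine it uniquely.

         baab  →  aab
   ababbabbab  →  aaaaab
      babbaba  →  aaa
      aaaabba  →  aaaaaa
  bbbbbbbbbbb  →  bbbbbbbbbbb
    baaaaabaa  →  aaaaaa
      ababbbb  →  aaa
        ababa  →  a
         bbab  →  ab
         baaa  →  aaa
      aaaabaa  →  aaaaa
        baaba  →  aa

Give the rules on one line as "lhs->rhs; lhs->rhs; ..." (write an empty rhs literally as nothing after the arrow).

aba->a; abb->aa; ba->a

  | baab => aab
  | ababbabbab => abbabbab => aaabbab => aaaaab
  | babbaba => abbaba => aaaba => aaa
  | aaaabba => aaaaaa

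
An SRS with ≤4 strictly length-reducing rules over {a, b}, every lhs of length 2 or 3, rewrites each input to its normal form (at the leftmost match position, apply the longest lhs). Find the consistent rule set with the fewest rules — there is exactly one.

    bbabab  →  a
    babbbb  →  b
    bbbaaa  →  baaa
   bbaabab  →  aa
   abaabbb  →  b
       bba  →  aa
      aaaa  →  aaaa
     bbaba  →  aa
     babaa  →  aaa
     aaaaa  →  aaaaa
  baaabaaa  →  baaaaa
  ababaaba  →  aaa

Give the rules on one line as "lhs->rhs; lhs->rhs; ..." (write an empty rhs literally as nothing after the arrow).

aab->a; ab->b; bb->a

  | bbabab => aabab => aab => a
  | babbbb => bbbbb => abbb => bbb => ab => b
  | bbbaaa => abaaa => baaa
  | bbaabab => aaabab => aaab => aa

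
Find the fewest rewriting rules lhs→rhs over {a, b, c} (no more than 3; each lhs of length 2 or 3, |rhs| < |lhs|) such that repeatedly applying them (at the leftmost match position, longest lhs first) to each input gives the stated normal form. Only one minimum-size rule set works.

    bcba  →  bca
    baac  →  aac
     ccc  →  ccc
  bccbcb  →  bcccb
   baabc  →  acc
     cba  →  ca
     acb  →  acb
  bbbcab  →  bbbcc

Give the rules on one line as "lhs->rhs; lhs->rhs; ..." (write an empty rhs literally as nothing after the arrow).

  | bcba => bca
  | baac => aac
  | ccc
  | bccbcb => bcccb

ab->c; ba->a; cbc->cc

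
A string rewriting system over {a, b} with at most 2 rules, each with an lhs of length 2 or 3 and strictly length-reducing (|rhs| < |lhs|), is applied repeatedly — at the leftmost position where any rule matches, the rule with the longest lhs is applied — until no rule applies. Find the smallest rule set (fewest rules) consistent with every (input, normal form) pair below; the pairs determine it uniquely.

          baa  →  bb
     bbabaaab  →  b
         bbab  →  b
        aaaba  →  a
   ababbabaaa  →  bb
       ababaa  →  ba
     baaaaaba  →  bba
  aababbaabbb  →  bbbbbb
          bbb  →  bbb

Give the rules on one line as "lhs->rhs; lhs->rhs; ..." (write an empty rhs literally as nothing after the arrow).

aa->b; bab->

  | baa => bb
  | bbabaaab => baaab => bbab => b
  | bbab => b
  | aaaba => baba => a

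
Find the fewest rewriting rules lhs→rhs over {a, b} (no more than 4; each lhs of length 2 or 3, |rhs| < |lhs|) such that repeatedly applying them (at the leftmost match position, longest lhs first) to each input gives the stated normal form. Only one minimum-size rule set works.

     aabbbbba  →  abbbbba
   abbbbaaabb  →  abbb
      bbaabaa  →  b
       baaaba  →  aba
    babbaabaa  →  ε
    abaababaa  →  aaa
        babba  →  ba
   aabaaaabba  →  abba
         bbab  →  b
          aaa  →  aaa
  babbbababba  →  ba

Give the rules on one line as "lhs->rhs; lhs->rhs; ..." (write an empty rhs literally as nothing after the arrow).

aab->ab; baa->; bab->

  | aabbbbba => abbbbba
  | abbbbaaabb => abbbabb => abbb
  | bbaabaa => bbaa => b
  | baaaba => aba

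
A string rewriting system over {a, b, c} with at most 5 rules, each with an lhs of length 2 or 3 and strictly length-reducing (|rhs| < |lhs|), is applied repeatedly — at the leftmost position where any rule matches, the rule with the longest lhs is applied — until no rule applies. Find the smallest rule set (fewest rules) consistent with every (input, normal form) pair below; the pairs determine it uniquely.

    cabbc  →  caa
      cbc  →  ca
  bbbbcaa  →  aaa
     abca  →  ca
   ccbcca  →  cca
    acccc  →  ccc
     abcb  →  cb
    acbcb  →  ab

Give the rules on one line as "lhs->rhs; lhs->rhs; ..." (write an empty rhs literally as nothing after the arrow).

abc->c; ac->; ba->a; bc->a

  | cabbc => caba => caa
  | cbc => ca
  | bbbbcaa => bbbaaa => bbaaa => baaa => aaa
  | abca => ca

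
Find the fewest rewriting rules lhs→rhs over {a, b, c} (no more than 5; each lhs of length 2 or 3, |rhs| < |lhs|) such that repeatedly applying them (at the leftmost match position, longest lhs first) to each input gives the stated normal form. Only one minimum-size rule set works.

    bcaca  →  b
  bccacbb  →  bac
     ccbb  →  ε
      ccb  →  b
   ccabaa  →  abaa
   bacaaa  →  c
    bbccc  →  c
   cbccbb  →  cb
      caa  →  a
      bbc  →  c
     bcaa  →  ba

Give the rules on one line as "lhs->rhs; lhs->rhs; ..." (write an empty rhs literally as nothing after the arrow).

aaa->bc; bb->; ca->; cc->

  | bcaca => bca => b
  | bccacbb => bacbb => bac
  | ccbb => bb => ε
  | ccb => b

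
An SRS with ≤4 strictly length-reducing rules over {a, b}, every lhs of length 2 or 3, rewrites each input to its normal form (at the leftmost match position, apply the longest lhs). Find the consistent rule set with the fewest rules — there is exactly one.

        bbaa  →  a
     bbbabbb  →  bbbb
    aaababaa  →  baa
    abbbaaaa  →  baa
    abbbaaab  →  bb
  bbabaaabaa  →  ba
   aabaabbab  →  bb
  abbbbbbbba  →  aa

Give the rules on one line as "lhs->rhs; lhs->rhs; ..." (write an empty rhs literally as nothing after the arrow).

aaa->b; ab->a; bab->bb; bba->

  | bbaa => a
  | bbbabbb => bbbb
  | aaababaa => bbabaa => baa
  | abbbaaaa => abbaaaa => abaaaa => aaaaa => baa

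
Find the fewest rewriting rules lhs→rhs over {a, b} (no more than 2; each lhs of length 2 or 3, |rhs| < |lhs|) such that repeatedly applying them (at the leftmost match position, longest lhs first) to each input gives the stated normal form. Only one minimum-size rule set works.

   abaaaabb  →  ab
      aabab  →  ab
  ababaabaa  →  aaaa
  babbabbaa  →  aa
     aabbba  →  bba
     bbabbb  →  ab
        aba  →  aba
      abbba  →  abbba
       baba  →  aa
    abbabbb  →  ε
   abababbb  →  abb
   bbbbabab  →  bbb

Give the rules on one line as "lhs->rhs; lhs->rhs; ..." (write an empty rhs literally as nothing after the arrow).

aab->; bab->a

  | abaaaabb => abaab => ab
  | aabab => ab
  | ababaabaa => aaaabaa => aaaa
  | babbabbaa => ababbaa => aabaa => aa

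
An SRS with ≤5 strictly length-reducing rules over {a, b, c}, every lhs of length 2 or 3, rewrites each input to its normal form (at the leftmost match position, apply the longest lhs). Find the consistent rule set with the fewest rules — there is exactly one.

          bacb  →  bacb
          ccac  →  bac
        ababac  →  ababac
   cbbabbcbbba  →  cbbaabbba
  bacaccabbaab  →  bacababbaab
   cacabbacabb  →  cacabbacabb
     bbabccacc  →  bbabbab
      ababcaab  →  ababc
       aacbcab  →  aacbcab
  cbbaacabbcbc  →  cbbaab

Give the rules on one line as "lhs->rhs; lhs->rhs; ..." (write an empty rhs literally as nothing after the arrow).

  | bacb
  | ccac => bac
  | ababac
  | cbbabbcbbba => cbbaabbba

bbc->a; caa->cc; cc->b; ccb->c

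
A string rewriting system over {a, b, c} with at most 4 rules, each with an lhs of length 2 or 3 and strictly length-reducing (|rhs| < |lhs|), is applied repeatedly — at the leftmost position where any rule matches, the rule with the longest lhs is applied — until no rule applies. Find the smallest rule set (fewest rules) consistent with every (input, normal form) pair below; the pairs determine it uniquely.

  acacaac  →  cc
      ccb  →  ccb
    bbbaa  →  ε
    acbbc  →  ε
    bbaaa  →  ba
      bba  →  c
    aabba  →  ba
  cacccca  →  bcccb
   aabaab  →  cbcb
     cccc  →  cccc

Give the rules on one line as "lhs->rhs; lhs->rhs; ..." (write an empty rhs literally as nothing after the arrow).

  | acacaac => abcaac => aac => cc
  | ccb
  | bbbaa => abaa => abc => ε
  | acbbc => acac => abc => ε

aa->c; abc->; bb->a; ca->b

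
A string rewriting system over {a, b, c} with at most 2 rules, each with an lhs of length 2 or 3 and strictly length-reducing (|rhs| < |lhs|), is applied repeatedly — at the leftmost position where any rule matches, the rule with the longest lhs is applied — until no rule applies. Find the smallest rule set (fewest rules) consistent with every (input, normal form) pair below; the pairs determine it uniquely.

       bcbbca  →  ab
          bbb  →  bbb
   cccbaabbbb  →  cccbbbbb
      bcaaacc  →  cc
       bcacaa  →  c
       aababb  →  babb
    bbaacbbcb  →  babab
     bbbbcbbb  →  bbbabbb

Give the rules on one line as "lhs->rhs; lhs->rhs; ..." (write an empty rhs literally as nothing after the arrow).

  | bcbbca => abbca => abaa => ab
  | bbb
  | cccbaabbbb => cccbbbbb
  | bcaaacc => aaaacc => aacc => cc

aa->; bc->a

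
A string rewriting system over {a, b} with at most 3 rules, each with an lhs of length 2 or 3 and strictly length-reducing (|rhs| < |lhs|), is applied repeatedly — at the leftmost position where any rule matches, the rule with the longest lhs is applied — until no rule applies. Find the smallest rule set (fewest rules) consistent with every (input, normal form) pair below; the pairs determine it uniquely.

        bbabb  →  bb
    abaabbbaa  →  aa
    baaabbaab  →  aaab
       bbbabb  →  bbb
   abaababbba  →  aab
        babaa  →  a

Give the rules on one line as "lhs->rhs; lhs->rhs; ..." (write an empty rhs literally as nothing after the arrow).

  | bbabb => bb
  | abaabbbaa => aabbbaa => aaba => aa
  | baaabbaab => aabbaab => aaab
  | bbbabb => bbb

ba->; bba->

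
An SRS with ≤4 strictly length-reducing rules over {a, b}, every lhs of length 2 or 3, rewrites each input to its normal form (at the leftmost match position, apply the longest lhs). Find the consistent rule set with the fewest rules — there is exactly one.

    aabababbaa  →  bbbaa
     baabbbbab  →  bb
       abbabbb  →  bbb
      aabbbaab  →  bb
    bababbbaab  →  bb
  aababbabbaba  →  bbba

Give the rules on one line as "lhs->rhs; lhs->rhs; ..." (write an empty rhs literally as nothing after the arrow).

  | aabababbaa => abbbabbaa => bbbabbaa => bbbaa
  | baabbbbab => babbbbab => bbbab => bb
  | abbabbb => bbabbb => bbb
  | aabbbaab => abbbaab => bbbaab => bbbab => bb

ab->b; aba->bb; bab->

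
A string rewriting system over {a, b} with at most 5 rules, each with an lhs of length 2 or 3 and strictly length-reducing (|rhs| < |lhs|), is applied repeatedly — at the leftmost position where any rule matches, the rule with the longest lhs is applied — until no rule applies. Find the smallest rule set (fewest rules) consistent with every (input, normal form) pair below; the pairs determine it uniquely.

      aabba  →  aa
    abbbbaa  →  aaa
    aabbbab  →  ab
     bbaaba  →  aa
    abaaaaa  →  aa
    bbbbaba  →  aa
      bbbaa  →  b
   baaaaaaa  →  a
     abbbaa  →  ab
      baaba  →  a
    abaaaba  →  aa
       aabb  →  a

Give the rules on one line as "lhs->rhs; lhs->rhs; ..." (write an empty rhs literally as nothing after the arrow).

aab->ab; ba->a; baa->b; bb->

  | aabba => abba => aa
  | abbbbaa => abbaa => aaa
  | aabbbab => abbbab => abab => aab => ab
  | bbaaba => aaba => aba => aa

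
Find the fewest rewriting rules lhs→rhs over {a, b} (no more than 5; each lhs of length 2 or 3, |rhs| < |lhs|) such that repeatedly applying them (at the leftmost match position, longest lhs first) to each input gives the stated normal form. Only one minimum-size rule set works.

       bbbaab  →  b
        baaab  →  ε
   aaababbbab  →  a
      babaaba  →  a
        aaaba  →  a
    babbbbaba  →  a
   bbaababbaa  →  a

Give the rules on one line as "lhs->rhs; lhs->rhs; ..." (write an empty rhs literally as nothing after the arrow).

  | bbbaab => bbaab => baab => aab => b
  | baaab => aaab => ab => ε
  | aaababbbab => ababbbab => abbbab => bbab => bba => ba => a
  | babaaba => baaaba => aaaba => aba => a

aa->; ab->; ba->a; bab->ba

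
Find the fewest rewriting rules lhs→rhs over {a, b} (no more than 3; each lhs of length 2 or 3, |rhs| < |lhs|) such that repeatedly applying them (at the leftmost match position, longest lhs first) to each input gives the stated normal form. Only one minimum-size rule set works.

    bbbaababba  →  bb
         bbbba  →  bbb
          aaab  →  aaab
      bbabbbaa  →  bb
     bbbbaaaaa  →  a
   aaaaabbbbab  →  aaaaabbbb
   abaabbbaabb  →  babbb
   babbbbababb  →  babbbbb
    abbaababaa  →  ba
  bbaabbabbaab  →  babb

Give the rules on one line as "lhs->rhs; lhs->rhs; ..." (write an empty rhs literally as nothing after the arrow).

  | bbbaababba => bbababba => bbabba => bbba => bb
  | bbbba => bbb
  | aaab
  | bbabbbaa => bbbbaa => bbba => bb

aba->b; baa->a; bba->b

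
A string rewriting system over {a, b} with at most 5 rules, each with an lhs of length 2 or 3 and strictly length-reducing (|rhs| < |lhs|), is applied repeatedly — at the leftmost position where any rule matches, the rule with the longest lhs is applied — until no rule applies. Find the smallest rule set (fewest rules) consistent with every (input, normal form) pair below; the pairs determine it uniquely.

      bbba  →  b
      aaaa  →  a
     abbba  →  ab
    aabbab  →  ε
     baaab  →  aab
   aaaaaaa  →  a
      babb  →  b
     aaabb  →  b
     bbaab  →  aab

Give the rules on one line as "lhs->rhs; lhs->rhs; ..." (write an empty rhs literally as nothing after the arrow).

  | bbba => ba => b
  | aaaa => baa => a
  | abbba => aba => ab
  | aabbab => aaab => bab => bb => ε

aaa->ba; ba->b; baa->a; bb->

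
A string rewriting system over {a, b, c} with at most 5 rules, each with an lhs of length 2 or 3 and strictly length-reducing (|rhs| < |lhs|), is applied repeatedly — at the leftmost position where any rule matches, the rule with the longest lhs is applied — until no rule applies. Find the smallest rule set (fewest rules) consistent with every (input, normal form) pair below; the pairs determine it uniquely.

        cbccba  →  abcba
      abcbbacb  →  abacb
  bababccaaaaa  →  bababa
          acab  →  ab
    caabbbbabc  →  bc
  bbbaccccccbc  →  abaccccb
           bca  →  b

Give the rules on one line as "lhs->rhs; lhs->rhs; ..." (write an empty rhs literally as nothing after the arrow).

aa->; bb->a; ca->; cbc->ab

  | cbccba => abcba
  | abcbbacb => abcaacb => abacb
  | bababccaaaaa => bababcaaaa => bababaaa => bababa
  | acab => ab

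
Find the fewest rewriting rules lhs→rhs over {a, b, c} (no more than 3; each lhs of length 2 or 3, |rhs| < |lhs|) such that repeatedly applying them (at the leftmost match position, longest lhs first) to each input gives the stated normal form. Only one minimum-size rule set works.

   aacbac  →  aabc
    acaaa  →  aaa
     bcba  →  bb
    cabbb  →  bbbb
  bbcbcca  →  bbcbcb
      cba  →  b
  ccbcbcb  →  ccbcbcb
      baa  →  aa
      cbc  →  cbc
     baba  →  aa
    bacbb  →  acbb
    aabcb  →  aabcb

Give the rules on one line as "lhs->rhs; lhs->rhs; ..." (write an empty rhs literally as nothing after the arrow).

ba->a; ca->b

  | aacbac => aacac => aabc
  | acaaa => abaa => aaa
  | bcba => bca => bb
  | cabbb => bbbb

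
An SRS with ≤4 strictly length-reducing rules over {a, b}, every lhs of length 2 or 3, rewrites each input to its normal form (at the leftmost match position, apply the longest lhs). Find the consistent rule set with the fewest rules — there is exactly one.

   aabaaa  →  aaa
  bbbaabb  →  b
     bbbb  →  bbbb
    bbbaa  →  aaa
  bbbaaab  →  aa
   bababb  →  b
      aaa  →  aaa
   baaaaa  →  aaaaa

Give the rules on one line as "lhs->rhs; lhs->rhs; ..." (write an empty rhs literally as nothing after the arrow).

aab->; ab->b; baa->aa; bba->aa

  | aabaaa => aaa
  | bbbaabb => baaabb => aaabb => ab => b
  | bbbb
  | bbbaa => baaa => aaa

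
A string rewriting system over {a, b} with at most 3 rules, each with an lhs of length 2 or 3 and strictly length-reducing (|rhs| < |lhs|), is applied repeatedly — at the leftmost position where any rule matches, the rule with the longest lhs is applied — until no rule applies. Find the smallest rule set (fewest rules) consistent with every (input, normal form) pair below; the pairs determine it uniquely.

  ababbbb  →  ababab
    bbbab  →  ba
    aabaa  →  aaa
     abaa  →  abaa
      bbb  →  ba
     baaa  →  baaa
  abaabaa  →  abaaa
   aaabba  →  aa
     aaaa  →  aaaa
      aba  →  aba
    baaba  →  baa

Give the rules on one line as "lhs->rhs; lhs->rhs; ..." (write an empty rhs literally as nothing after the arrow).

  | ababbbb => ababab
  | bbbab => baab => ba
  | aabaa => aaa
  | abaa

aab->a; bbb->ba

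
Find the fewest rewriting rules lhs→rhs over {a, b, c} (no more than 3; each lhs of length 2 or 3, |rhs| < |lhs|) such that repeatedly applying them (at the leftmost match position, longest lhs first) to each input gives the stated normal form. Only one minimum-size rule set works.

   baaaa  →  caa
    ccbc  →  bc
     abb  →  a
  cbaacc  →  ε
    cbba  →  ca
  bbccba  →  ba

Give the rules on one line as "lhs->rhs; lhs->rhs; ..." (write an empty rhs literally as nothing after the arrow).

baa->c; bb->; cc->

  | baaaa => caa
  | ccbc => bc
  | abb => a
  | cbaacc => cccc => cc => ε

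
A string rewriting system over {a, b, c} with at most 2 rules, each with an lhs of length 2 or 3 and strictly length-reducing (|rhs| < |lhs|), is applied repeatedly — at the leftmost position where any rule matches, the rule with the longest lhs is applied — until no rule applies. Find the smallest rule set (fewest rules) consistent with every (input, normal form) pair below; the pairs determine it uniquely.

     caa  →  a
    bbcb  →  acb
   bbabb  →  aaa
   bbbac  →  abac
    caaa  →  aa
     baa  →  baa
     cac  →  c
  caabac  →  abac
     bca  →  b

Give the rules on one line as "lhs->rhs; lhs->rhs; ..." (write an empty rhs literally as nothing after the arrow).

bb->a; ca->

  | caa => a
  | bbcb => acb
  | bbabb => aabb => aaa
  | bbbac => abac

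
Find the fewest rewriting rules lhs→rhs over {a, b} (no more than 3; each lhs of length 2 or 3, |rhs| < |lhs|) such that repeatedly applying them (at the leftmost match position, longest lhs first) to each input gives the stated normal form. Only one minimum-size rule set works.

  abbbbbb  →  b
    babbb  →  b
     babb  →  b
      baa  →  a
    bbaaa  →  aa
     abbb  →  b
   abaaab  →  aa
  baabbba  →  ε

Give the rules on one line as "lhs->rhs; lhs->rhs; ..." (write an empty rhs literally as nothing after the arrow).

  | abbbbbb => bbbbb => bbbb => bbb => bb => b
  | babbb => bbb => bb => b
  | babb => bb => b
  | baa => a

ab->; ba->; bb->b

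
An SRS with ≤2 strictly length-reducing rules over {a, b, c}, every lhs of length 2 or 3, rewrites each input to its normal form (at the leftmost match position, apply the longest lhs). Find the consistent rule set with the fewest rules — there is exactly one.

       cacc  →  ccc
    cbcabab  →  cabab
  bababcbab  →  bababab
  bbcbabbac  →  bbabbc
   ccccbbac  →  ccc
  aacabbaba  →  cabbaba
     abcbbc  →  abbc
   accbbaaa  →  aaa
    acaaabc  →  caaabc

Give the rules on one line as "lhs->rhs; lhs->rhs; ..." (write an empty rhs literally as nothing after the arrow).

ac->c; cb->

  | cacc => ccc
  | cbcabab => cabab
  | bababcbab => bababab
  | bbcbabbac => bbabbac => bbabbc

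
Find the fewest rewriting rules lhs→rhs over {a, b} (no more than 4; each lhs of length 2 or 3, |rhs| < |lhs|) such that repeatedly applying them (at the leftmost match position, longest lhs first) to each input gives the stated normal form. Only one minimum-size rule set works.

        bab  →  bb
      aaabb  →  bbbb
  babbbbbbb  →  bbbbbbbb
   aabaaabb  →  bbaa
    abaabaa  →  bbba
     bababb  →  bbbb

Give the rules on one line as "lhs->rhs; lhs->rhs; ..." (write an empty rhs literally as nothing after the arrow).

aaa->bb; aab->aa; ab->b

  | bab => bb
  | aaabb => bbbb
  | babbbbbbb => bbbbbbbb
  | aabaaabb => aaaaabb => bbaabb => bbaab => bbaa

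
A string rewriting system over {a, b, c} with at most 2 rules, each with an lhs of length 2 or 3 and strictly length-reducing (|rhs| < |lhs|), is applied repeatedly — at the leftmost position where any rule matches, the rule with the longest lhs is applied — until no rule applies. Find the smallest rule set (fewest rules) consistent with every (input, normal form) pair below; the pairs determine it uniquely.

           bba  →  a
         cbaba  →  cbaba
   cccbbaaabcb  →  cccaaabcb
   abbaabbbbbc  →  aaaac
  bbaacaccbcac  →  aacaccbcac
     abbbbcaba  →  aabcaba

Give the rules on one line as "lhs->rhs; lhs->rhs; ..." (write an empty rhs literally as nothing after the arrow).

  | bba => a
  | cbaba
  | cccbbaaabcb => cccaaabcb
  | abbaabbbbbc => aaabbbbbc => aaaabbc => aaaac

bb->; bbb->a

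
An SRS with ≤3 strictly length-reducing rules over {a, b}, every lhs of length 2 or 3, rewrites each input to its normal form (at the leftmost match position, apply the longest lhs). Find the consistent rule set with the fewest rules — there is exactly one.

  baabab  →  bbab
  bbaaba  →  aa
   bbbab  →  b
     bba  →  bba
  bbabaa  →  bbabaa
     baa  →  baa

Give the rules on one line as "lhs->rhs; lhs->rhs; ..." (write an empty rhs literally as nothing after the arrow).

  | baabab => bbab
  | bbaaba => bbba => aa
  | bbbab => aab => b
  | bba

aab->b; bbb->a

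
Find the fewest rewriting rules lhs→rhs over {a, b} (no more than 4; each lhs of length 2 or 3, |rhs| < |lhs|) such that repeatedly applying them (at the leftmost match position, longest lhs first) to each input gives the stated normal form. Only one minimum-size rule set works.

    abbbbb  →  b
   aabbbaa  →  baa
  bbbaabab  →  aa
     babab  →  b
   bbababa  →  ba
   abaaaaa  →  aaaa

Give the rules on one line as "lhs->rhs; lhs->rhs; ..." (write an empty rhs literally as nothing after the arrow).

  | abbbbb => bbbbb => bbb => b
  | aabbbaa => abbbaa => bbbaa => baa
  | bbbaabab => baabab => bab => aa
  | babab => aaab => aab => ab => b

ab->b; aba->; bab->aa; bb->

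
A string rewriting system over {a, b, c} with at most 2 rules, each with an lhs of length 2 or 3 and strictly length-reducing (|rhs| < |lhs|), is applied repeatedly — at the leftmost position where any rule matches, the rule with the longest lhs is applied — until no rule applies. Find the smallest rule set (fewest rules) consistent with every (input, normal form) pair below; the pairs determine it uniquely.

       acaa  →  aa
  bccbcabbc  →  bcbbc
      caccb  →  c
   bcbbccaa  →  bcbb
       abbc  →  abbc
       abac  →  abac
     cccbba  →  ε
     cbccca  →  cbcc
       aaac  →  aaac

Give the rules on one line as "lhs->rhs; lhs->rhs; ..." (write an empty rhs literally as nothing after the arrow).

  | acaa => aa
  | bccbcabbc => bccabbc => bcbbc
  | caccb => ccb => c
  | bcbbccaa => bcbbca => bcbb

ca->; ccb->c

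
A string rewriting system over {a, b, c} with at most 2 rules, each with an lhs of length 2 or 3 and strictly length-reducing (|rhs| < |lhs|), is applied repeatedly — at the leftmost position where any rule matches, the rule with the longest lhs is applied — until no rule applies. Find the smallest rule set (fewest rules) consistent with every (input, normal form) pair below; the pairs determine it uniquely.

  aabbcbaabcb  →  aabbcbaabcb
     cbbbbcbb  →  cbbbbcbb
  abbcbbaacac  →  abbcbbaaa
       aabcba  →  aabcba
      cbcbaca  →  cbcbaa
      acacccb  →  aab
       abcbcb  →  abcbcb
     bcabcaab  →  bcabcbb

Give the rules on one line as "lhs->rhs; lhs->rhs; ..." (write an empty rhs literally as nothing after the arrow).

  | aabbcbaabcb
  | cbbbbcbb
  | abbcbbaacac => abbcbbaaac => abbcbbaaa
  | aabcba

ac->a; caa->cb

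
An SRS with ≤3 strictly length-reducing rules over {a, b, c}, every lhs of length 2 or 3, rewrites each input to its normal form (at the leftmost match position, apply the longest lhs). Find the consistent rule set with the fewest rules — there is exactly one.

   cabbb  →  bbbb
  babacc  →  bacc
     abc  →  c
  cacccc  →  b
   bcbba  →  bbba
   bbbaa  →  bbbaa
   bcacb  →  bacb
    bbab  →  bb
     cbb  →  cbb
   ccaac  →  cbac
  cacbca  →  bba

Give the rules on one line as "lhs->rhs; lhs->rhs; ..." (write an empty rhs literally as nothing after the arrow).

ab->; bc->b; ca->b

  | cabbb => bbbb
  | babacc => bacc
  | abc => c
  | cacccc => bcccc => bccc => bcc => bc => b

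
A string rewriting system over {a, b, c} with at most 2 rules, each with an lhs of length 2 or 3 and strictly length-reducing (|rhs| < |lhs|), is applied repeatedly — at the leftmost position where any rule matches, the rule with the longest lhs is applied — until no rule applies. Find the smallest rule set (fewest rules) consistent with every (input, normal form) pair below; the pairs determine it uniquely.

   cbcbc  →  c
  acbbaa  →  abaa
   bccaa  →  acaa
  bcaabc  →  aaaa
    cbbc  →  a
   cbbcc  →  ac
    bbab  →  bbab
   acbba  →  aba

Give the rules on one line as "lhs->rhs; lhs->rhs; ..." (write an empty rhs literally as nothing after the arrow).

bc->a; cb->

  | cbcbc => cbc => c
  | acbbaa => abaa
  | bccaa => acaa
  | bcaabc => aaabc => aaaa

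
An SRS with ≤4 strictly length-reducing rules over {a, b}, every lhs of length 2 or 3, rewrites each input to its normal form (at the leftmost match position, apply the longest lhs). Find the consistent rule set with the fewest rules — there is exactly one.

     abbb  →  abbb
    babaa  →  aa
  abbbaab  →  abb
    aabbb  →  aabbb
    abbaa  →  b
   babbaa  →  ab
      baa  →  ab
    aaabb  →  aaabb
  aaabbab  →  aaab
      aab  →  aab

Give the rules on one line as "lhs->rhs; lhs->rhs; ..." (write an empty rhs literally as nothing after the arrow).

aba->; baa->ab; bab->

  | abbb
  | babaa => aa
  | abbbaab => abbabb => abb
  | aabbb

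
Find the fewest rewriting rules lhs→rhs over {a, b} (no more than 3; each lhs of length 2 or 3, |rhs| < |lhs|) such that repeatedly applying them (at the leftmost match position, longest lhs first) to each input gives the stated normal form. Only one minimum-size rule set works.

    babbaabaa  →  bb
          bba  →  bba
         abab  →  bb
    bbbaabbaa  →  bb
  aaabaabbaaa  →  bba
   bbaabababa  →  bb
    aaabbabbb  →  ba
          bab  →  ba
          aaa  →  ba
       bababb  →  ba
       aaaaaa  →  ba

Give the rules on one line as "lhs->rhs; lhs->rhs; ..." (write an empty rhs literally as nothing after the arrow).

aa->b; ab->a; bbb->ba

  | babbaabaa => babaabaa => baaabaa => bbabaa => bbaaa => bbba => baa => bb
  | bba
  | abab => aab => bb
  | bbbaabbaa => baaabbaa => bbabbaa => bbabaa => bbaaa => bbba => baa => bb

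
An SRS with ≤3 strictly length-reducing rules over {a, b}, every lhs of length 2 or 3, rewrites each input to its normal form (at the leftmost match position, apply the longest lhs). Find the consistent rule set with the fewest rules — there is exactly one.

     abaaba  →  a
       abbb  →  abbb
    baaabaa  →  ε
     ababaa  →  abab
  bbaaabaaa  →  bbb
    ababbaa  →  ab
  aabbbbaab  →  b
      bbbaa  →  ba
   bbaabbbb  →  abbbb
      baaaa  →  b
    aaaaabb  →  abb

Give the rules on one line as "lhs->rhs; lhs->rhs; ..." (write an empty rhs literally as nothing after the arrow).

  | abaaba => abba => a
  | abbb
  | baaabaa => bbbbaa => bba => ε
  | ababaa => abab

aa->; aaa->bb; bba->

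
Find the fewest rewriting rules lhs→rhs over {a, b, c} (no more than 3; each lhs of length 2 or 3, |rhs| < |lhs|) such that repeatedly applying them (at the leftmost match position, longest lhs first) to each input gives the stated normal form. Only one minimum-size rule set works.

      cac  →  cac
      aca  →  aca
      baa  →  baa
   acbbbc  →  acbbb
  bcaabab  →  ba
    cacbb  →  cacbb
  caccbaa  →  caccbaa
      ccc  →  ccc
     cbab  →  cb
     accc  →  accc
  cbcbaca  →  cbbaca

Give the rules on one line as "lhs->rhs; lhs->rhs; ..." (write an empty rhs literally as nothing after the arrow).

  | cac
  | aca
  | baa
  | acbbbc => acbbb

ab->; bc->b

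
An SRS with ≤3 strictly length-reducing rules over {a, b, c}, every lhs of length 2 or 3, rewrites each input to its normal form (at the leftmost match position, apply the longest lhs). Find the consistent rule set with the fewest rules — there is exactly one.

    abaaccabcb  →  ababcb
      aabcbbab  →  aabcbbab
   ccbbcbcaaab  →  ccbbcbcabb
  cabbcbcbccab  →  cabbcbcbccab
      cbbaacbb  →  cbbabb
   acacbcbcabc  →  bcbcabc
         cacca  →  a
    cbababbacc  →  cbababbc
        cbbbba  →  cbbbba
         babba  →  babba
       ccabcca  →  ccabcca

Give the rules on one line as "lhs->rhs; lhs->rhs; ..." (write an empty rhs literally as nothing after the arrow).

aaa->ab; ac->; cac->a

  | abaaccabcb => abacabcb => ababcb
  | aabcbbab
  | ccbbcbcaaab => ccbbcbcabb
  | cabbcbcbccab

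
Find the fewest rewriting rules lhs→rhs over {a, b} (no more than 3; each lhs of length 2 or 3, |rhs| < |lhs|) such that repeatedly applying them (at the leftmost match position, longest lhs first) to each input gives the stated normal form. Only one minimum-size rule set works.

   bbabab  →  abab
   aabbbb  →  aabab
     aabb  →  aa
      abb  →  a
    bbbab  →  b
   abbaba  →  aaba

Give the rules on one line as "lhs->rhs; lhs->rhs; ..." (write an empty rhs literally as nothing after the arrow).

  | bbabab => abab
  | aabbbb => aabab
  | aabb => aa
  | abb => a

baa->; bb->; bbb->ba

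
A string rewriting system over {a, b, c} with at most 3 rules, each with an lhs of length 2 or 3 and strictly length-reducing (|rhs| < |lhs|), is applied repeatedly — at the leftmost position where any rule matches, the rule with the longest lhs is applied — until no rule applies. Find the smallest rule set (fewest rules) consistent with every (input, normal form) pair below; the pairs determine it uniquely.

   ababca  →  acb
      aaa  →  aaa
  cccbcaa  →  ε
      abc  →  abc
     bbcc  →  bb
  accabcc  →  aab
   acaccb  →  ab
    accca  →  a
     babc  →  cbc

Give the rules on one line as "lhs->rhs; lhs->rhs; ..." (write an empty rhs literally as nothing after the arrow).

  | ababca => acbca => acb
  | aaa
  | cccbcaa => cbcaa => cba => cc => ε
  | abc

ba->c; ca->; cc->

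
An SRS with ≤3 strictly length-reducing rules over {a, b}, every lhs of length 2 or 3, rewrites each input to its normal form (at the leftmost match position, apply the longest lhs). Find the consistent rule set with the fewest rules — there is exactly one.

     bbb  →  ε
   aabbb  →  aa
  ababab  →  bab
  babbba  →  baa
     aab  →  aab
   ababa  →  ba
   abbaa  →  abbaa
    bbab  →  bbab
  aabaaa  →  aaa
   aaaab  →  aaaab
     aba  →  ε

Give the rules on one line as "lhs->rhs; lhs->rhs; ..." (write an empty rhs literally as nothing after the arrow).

  | bbb => ε
  | aabbb => aa
  | ababab => bab
  | babbba => baa

aba->; bbb->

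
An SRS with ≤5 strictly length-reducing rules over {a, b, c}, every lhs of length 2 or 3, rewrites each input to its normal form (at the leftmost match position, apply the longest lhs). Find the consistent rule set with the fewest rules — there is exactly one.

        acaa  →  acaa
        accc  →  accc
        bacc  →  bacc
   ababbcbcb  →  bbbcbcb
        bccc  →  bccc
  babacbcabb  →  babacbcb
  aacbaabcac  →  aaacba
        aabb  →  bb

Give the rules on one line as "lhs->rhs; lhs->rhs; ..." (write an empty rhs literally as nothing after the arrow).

  | acaa
  | accc
  | bacc
  | ababbcbcb => abbbcbcb => bbbcbcb

abb->bb; cab->c; cac->ba; cbb->ac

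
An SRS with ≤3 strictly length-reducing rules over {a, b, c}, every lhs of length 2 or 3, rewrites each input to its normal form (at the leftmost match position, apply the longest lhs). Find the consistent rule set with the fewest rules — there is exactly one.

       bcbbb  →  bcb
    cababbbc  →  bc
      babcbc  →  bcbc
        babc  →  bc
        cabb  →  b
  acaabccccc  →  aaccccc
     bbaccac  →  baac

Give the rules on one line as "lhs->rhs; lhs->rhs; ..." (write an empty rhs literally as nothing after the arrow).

  | bcbbb => bcbb => bcb
  | cababbbc => ababbbc => abbbc => bbc => bc
  | babcbc => bcbc
  | babc => bc

ab->; bb->b; ca->a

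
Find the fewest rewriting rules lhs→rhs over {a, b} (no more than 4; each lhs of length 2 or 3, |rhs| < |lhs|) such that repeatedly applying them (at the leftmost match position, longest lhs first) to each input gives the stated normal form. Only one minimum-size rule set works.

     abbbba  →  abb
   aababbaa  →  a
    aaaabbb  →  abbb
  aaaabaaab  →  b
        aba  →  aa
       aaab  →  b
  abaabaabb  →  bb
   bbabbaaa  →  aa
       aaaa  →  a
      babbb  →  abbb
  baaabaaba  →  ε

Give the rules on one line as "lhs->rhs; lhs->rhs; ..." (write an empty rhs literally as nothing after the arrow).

aaa->; ba->a; baa->ab; bba->

  | abbbba => abb
  | aababbaa => aaabbaa => bbaa => a
  | aaaabbb => abbb
  | aaaabaaab => abaaab => aabab => aaab => b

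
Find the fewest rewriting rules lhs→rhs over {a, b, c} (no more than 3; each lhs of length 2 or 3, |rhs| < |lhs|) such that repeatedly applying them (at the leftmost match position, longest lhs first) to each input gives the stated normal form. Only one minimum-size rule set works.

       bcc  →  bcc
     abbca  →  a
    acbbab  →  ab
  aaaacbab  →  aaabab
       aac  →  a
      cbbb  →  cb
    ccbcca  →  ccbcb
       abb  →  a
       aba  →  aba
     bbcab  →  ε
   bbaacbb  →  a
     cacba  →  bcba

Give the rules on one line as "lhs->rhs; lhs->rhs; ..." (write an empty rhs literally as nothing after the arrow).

ac->; bb->; ca->b

  | bcc
  | abbca => aca => a
  | acbbab => bbab => ab
  | aaaacbab => aaabab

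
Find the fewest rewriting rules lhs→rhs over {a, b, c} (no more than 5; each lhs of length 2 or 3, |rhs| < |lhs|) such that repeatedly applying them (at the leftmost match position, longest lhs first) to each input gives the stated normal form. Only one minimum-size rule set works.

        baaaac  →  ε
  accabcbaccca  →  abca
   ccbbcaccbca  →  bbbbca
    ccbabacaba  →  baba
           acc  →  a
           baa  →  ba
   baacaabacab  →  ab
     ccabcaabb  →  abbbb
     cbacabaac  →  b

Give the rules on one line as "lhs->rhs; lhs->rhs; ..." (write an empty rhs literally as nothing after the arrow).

aa->a; bac->; cab->bb; cc->

  | baaaac => baaac => baac => bac => ε
  | accabcbaccca => aabcbaccca => abcbaccca => abccca => abca
  | ccbbcaccbca => bbcaccbca => bbcabca => bbbbca
  | ccbabacaba => babacaba => baaba => baba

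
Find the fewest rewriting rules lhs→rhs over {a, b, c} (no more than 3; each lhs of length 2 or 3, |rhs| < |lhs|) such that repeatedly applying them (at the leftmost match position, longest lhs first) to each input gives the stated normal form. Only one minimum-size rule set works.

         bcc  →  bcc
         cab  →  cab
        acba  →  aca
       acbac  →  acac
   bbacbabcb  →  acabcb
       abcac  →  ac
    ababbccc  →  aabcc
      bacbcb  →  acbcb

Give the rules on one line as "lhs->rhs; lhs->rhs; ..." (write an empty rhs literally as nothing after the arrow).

ba->a; bbc->b; bca->

  | bcc
  | cab
  | acba => aca
  | acbac => acac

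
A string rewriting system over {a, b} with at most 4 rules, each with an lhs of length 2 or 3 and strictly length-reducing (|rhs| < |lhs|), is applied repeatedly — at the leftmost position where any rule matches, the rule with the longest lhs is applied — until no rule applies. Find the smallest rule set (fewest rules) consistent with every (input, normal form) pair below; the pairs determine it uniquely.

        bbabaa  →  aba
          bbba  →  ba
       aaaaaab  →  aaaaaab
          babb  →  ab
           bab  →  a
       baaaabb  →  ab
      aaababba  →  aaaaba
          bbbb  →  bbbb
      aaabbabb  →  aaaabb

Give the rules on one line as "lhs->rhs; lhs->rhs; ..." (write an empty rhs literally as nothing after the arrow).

  | bbabaa => abaa => aba
  | bbba => ba
  | aaaaaab
  | babb => ab

baa->ba; bab->a; bba->a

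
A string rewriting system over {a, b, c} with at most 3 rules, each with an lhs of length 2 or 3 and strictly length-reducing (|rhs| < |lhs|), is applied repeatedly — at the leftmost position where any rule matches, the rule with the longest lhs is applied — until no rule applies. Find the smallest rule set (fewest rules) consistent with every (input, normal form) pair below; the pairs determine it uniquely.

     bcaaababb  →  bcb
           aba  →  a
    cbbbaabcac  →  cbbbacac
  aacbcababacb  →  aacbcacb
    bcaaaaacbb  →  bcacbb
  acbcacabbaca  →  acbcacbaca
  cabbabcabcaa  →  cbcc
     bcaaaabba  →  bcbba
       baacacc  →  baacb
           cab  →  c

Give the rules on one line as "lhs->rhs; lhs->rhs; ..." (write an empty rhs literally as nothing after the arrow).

ab->; acc->b; caa->c

  | bcaaababb => bcababb => bcabb => bcb
  | aba => a
  | cbbbaabcac => cbbbacac
  | aacbcababacb => aacbcabacb => aacbcacb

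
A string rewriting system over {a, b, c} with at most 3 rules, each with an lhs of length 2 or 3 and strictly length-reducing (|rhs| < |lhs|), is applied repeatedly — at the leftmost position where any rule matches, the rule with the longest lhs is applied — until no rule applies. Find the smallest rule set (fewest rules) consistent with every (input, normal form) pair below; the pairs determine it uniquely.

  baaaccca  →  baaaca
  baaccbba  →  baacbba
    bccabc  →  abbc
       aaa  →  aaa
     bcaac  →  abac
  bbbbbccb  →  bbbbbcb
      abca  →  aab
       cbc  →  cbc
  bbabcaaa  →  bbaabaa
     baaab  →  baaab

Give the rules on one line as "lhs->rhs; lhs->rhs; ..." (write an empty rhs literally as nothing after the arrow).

  | baaaccca => baaacca => baaaca
  | baaccbba => baacbba
  | bccabc => bcabc => abbc
  | aaa

bca->ab; cc->c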